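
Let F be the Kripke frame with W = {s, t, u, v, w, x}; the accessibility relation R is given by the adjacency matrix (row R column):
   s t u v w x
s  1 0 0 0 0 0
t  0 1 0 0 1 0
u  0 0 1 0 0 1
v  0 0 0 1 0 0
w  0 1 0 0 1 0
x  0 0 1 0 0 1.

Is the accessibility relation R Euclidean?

Euclidean: yes — any two successors of a common world are R-related.

Yes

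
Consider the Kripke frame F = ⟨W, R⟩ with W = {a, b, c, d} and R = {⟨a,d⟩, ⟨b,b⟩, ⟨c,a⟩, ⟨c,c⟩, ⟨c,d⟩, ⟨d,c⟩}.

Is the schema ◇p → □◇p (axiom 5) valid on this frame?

No

The schema 5 characterises exactly the Euclidean frames.
Euclidean: no — c R d and c R a, but not d R a.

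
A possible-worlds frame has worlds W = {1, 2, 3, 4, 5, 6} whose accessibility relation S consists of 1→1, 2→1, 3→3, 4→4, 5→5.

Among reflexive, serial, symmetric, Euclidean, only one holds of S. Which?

Euclidean

Reflexive: no — 2 is not related to itself.
Serial: no — 6 has no S-successor.
Symmetric: no — 2 S 1 but not 1 S 2.
Euclidean: yes — any two successors of a common world are S-related.
Only Euclidean holds.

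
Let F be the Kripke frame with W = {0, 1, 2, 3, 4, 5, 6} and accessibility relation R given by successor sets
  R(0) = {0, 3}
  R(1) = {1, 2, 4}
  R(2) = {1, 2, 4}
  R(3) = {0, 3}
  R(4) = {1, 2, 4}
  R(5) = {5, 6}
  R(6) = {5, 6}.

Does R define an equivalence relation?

Yes

Reflexive: yes — every world is R-related to itself.
Symmetric: yes — every pair in R has its reverse in R.
Transitive: yes — every two-step R-path is closed by a direct edge.
So R is an equivalence relation.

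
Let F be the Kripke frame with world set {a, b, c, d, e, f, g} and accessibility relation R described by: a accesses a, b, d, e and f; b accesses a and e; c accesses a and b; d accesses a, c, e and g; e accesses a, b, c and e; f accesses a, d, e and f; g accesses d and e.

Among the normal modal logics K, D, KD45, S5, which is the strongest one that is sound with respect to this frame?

Serial (axiom D): yes — every world has a successor (e.g. a R a).
Transitive (axiom 4): no — a R d and d R c, but not a R c.
Euclidean (axiom 5): no — a R b and a R d, but not b R d.
Reflexive (axiom T): no — b is not related to itself.
So F validates K, D; KD45 would additionally require R to be Euclidean and transitive. The strongest is D.

D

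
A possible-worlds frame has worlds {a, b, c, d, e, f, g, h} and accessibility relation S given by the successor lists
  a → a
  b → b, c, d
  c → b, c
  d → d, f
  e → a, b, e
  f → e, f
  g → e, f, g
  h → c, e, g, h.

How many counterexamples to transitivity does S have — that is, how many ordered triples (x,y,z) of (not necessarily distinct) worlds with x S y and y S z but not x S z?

Enumerating: (b,d,f), (c,b,d), (d,f,e), (e,b,c), (e,b,d), (f,e,a), (f,e,b), (g,e,a), (g,e,b), (h,c,b), (h,e,a), (h,e,b), (h,g,f).

13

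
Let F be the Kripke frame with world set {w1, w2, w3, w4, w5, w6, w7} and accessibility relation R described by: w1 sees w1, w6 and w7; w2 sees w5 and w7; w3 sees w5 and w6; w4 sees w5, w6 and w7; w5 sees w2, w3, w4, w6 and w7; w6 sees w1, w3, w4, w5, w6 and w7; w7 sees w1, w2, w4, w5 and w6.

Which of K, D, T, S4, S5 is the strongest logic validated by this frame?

Serial (axiom D): yes — every world has a successor (e.g. w1 R w1).
Reflexive (axiom T): no — w2 is not related to itself.
Transitive (axiom 4): no — w1 R w6 and w6 R w3, but not w1 R w3.
Euclidean (axiom 5): no — w5 R w2 and w5 R w3, but not w2 R w3.
So F validates K, D; T would additionally require R to be reflexive. The strongest is D.

D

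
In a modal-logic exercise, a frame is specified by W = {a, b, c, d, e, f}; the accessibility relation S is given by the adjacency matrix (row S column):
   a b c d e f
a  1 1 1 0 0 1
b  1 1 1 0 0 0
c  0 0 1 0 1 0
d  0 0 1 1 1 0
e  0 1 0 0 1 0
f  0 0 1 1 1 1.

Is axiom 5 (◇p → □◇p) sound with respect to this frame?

Axiom 5 corresponds to the accessibility relation being Euclidean.
Euclidean: no — a S b and a S f, but not b S f.

No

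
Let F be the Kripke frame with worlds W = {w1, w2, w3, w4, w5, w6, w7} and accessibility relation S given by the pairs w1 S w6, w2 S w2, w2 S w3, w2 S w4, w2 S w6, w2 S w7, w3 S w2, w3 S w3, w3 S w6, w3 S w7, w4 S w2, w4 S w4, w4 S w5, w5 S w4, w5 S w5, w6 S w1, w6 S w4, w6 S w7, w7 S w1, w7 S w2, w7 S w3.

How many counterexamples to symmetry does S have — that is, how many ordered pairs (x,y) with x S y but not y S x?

Enumerating: (w2,w6), (w3,w6), (w6,w4), (w6,w7), (w7,w1).

5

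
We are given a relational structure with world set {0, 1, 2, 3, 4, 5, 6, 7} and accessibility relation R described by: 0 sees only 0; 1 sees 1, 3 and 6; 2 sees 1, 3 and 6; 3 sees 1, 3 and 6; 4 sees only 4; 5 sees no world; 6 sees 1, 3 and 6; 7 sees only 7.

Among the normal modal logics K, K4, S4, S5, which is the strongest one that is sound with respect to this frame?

Transitive (axiom 4): yes — every two-step R-path is closed by a direct edge.
Reflexive (axiom T): no — 2 is not related to itself.
Euclidean (axiom 5): yes — any two successors of a common world are R-related.
So F validates K, K4; S4 would additionally require R to be reflexive. The strongest is K4.

K4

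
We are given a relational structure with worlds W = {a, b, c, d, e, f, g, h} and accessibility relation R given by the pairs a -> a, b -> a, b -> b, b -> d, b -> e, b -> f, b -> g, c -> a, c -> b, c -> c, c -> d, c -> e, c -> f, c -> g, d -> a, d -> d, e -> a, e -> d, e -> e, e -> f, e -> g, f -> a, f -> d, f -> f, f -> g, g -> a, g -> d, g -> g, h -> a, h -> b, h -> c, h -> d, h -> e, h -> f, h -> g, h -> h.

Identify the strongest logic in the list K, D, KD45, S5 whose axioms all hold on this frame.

D

Serial (axiom D): yes — every world has a successor (e.g. a R a).
Transitive (axiom 4): yes — every two-step R-path is closed by a direct edge.
Euclidean (axiom 5): no — b R a and b R d, but not a R d.
Reflexive (axiom T): yes — every world is R-related to itself.
So F validates K, D; KD45 would additionally require R to be Euclidean. The strongest is D.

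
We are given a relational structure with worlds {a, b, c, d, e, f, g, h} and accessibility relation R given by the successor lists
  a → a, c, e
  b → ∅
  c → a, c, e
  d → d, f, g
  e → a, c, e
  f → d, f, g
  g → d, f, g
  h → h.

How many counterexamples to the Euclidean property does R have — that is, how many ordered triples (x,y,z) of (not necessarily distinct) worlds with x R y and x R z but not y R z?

R is Euclidean; there are no such tuples.

0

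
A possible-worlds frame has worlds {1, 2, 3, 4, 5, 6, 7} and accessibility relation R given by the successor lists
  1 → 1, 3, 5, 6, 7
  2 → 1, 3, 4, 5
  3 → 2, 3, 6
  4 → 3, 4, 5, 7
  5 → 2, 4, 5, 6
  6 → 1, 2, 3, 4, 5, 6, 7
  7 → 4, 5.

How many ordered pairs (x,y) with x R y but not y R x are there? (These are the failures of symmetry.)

Enumerating: (1,3), (1,5), (1,7), (2,1), (2,4), (4,3), (6,2), (6,4), (6,7), (7,5).

10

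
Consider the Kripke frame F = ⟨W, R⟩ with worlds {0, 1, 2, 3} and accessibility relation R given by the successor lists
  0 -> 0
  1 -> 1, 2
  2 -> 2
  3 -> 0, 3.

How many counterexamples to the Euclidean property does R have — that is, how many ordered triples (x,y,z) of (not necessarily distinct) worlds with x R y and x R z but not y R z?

2

Enumerating: (1,2,1), (3,0,3).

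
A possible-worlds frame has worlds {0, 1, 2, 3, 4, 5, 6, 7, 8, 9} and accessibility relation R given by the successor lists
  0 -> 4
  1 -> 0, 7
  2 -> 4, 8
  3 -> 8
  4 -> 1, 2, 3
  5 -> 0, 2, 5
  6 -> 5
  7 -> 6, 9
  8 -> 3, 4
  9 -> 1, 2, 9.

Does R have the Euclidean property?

Euclidean: no — 1 R 0 and 1 R 7, but not 0 R 7.

No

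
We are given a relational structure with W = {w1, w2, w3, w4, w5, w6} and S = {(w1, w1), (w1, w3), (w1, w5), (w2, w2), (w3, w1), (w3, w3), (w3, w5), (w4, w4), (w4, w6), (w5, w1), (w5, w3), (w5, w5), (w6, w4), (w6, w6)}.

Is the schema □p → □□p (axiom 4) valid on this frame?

Yes

By correspondence theory, 4 is valid on a frame iff S is transitive.
Transitive: yes — every two-step S-path is closed by a direct edge.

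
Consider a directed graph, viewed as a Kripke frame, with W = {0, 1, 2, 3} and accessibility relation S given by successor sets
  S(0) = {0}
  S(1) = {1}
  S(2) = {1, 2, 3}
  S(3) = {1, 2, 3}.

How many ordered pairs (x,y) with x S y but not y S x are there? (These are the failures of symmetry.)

Enumerating: (2,1), (3,1).

2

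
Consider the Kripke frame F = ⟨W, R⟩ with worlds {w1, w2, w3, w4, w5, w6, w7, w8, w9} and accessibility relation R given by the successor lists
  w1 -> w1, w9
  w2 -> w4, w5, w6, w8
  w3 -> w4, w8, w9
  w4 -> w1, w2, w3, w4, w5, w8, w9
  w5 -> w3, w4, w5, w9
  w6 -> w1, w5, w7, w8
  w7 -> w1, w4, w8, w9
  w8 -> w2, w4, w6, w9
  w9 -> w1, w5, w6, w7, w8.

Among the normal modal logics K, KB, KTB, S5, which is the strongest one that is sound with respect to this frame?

K

Symmetric (axiom B): no — w2 R w5 but not w5 R w2.
Reflexive (axiom T): no — w2 is not related to itself.
Euclidean (axiom 5): no — w2 R w4 and w2 R w6, but not w4 R w6.
So F validates K; KB would additionally require R to be symmetric. The strongest is K.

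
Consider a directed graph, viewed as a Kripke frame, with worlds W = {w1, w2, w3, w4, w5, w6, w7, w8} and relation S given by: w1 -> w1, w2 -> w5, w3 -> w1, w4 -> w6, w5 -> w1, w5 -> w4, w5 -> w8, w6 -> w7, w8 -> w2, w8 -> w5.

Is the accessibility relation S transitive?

Transitive: no — w2 S w5 and w5 S w1, but not w2 S w1.

No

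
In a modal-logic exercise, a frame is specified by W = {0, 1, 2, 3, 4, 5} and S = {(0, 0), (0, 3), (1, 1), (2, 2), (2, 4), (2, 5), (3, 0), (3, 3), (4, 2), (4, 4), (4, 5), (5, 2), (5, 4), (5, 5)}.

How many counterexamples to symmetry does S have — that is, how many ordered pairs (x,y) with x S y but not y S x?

0

S is symmetric; there are no such tuples.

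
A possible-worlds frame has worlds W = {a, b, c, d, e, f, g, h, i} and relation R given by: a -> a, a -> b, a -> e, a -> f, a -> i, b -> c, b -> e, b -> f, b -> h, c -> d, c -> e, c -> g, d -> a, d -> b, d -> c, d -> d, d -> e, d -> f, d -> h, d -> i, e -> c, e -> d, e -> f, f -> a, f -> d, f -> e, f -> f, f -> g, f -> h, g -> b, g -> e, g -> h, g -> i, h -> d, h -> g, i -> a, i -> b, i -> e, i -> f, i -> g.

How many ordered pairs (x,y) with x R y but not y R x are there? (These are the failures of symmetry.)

17

Enumerating: (a,b), (a,e), (b,c), (b,e), (b,f), (b,h), (c,g), (d,a), (d,b), (d,i), (f,g), (f,h), (g,b), (g,e), (i,b), (i,e), (i,f).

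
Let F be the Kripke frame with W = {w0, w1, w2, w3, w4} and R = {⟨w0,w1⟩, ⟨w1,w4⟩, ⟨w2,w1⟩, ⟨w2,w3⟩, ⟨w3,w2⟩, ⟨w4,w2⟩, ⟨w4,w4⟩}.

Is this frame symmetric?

No

Symmetric: no — w0 R w1 but not w1 R w0.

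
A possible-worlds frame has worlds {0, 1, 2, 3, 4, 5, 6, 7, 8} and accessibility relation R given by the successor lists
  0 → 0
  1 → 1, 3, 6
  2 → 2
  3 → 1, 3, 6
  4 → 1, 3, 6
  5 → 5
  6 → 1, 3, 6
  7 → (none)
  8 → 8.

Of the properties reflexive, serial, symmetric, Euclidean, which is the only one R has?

Reflexive: no — 4 is not related to itself.
Serial: no — 7 has no R-successor.
Symmetric: no — 4 R 1 but not 1 R 4.
Euclidean: yes — any two successors of a common world are R-related.
Only Euclidean holds.

Euclidean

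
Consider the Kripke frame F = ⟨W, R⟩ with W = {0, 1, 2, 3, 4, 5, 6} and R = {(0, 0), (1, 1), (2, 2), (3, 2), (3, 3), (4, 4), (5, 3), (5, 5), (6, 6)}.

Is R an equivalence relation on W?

No

Reflexive: yes — every world is R-related to itself.
Symmetric: no — 3 R 2 but not 2 R 3.
Transitive: no — 5 R 3 and 3 R 2, but not 5 R 2.
So R is not an equivalence relation.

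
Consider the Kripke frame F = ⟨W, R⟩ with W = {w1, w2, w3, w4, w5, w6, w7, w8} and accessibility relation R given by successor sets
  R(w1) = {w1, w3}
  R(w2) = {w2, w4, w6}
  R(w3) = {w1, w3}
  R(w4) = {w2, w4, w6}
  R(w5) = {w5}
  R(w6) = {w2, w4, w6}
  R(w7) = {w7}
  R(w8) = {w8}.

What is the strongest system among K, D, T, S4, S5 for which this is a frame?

Serial (axiom D): yes — every world has a successor (e.g. w1 R w1).
Reflexive (axiom T): yes — every world is R-related to itself.
Transitive (axiom 4): yes — every two-step R-path is closed by a direct edge.
Euclidean (axiom 5): yes — any two successors of a common world are R-related.
So F validates K, D, T, S4, S5. The strongest is S5.

S5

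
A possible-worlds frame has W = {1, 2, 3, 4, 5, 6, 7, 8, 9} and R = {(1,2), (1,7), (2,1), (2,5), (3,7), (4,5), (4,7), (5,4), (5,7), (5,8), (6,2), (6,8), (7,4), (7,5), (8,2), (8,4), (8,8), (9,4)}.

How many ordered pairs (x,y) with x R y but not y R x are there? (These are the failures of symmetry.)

9

Enumerating: (1,7), (2,5), (3,7), (5,8), (6,2), (6,8), (8,2), (8,4), (9,4).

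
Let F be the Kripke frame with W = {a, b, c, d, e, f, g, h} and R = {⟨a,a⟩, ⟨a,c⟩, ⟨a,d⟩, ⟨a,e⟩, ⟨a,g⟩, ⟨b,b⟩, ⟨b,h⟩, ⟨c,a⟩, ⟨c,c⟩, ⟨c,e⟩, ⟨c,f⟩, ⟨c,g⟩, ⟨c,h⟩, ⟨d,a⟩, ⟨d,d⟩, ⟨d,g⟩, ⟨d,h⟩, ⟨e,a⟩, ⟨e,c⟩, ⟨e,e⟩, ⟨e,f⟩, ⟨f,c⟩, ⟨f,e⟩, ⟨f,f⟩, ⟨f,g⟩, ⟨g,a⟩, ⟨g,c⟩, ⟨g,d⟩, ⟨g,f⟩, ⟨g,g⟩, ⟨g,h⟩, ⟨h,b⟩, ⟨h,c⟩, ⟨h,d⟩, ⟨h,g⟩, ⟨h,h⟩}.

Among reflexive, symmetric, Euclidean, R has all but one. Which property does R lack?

Euclidean

Reflexive: yes — every world is R-related to itself.
Symmetric: yes — every pair in R has its reverse in R.
Euclidean: no — a R c and a R d, but not c R d.
Only Euclidean fails.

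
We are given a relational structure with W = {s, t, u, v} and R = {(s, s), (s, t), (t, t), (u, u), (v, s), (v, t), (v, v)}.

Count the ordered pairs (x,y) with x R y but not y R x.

3

Enumerating: (s,t), (v,s), (v,t).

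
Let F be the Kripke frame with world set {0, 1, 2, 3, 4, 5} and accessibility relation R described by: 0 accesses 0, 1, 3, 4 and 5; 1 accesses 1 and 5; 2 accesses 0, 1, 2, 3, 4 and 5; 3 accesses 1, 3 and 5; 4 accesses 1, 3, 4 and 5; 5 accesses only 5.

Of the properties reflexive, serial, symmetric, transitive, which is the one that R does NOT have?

symmetric

Reflexive: yes — every world is R-related to itself.
Serial: yes — every world has a successor (e.g. 0 R 0).
Symmetric: no — 0 R 1 but not 1 R 0.
Transitive: yes — every two-step R-path is closed by a direct edge.
Only symmetric fails.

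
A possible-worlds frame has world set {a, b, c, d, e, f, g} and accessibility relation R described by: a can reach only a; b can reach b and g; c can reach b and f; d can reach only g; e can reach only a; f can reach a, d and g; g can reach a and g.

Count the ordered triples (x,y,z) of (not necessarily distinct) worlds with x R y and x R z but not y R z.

Enumerating: (b,g,b), (c,b,f), (c,f,b), (c,f,f), (f,a,d), (f,a,g), (f,d,a), (f,d,d), (f,g,d), (g,a,g).

10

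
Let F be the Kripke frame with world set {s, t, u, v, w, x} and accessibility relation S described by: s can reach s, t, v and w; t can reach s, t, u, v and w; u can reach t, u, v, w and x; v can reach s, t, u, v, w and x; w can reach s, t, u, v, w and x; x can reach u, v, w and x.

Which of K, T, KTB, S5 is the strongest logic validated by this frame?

Reflexive (axiom T): yes — every world is S-related to itself.
Symmetric (axiom B): yes — every pair in S has its reverse in S.
Euclidean (axiom 5): no — t S s and t S u, but not s S u.
So F validates K, T, KTB; S5 would additionally require S to be Euclidean. The strongest is KTB.

KTB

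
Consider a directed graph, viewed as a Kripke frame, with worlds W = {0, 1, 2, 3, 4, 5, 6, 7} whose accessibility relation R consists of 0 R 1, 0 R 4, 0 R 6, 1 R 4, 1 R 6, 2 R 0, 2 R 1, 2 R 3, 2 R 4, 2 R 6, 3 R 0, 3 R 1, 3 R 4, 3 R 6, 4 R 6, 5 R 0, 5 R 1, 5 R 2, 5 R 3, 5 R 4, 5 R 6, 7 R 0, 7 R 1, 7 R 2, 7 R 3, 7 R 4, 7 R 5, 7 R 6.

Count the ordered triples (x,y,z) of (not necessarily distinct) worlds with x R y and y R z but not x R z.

R is transitive; there are no such tuples.

0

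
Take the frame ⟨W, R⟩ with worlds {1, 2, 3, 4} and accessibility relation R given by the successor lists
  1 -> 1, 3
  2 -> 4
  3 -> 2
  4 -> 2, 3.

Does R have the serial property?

Yes

Serial: yes — every world has a successor (e.g. 1 R 1).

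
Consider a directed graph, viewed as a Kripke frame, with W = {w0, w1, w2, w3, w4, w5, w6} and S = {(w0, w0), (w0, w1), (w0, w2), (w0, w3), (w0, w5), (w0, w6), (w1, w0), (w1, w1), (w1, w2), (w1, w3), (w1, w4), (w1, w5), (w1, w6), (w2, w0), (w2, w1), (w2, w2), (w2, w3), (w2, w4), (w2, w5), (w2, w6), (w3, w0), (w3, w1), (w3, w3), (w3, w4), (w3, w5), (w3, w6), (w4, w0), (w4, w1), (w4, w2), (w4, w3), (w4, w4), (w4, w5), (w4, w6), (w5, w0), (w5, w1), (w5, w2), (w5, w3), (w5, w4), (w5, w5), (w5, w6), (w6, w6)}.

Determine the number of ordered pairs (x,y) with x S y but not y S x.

Enumerating: (w0,w6), (w1,w6), (w2,w3), (w2,w6), (w3,w6), (w4,w0), (w4,w6), (w5,w6).

8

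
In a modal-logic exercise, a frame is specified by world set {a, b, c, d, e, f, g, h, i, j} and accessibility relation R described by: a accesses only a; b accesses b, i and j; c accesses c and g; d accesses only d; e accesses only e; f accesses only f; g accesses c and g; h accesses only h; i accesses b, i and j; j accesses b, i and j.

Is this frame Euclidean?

Euclidean: yes — any two successors of a common world are R-related.

Yes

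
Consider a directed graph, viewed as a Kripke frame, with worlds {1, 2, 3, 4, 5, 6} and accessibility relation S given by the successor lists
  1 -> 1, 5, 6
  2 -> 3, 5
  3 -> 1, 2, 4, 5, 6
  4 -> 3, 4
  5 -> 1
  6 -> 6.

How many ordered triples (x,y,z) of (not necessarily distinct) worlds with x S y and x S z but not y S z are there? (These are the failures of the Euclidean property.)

Enumerating: (1,5,5), (1,5,6), (1,6,1), (1,6,5), (2,3,3), (2,5,3), (2,5,5), (3,1,2), (3,1,4), (3,2,1), (3,2,2), (3,2,4), … and 14 more.
Total: 26.

26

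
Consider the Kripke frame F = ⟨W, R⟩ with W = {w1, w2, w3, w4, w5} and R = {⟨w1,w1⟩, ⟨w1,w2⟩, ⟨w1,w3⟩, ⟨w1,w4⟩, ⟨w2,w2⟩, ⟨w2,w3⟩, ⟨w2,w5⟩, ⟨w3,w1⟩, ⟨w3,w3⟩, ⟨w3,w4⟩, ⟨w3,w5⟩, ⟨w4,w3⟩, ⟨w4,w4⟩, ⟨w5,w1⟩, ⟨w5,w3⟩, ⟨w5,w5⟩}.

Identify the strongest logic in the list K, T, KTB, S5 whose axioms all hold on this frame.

T

Reflexive (axiom T): yes — every world is R-related to itself.
Symmetric (axiom B): no — w1 R w2 but not w2 R w1.
Euclidean (axiom 5): no — w1 R w2 and w1 R w4, but not w2 R w4.
So F validates K, T; KTB would additionally require R to be symmetric. The strongest is T.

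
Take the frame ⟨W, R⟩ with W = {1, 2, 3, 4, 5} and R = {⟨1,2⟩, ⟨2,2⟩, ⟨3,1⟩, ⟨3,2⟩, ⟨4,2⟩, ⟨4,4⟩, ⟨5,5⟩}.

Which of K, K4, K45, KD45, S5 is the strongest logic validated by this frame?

K4

Transitive (axiom 4): yes — every two-step R-path is closed by a direct edge.
Euclidean (axiom 5): no — 3 R 2 and 3 R 1, but not 2 R 1.
Serial (axiom D): yes — every world has a successor (e.g. 1 R 2).
Reflexive (axiom T): no — 1 is not related to itself.
So F validates K, K4; K45 would additionally require R to be Euclidean. The strongest is K4.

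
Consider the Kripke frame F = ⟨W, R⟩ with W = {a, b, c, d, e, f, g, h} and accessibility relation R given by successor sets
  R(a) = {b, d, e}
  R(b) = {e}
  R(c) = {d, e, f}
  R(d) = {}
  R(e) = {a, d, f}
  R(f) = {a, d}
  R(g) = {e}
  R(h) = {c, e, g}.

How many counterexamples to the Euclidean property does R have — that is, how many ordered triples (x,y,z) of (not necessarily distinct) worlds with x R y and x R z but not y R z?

31

Enumerating: (a,b,b), (a,b,d), (a,d,b), (a,d,d), (a,d,e), (a,e,b), (a,e,e), (b,e,e), (c,d,d), (c,d,e), (c,d,f), (c,e,e), … and 19 more.
Total: 31.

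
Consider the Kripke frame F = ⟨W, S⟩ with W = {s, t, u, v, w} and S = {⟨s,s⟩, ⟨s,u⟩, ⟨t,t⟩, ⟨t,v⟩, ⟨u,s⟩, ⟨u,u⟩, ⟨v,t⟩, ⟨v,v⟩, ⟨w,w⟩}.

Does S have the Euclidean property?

Euclidean: yes — any two successors of a common world are S-related.

Yes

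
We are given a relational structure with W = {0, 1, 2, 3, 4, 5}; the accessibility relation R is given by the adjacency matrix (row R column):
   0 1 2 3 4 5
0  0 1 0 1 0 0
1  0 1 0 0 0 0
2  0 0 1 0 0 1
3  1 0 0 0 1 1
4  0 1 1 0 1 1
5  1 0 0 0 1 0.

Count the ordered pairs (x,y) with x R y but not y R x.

Enumerating: (0,1), (2,5), (3,4), (3,5), (4,1), (4,2), (5,0).

7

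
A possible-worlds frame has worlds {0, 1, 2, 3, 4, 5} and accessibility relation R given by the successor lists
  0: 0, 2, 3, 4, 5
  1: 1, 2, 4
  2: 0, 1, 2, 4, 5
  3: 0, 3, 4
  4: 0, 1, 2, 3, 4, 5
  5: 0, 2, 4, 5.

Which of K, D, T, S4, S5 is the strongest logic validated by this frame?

T

Serial (axiom D): yes — every world has a successor (e.g. 0 R 0).
Reflexive (axiom T): yes — every world is R-related to itself.
Transitive (axiom 4): no — 0 R 2 and 2 R 1, but not 0 R 1.
Euclidean (axiom 5): no — 0 R 2 and 0 R 3, but not 2 R 3.
So F validates K, D, T; S4 would additionally require R to be transitive. The strongest is T.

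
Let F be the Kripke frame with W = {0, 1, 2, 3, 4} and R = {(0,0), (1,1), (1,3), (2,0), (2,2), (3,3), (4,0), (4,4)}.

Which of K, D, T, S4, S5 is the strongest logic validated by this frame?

S4

Serial (axiom D): yes — every world has a successor (e.g. 0 R 0).
Reflexive (axiom T): yes — every world is R-related to itself.
Transitive (axiom 4): yes — every two-step R-path is closed by a direct edge.
Euclidean (axiom 5): no — 1 R 3 and 1 R 1, but not 3 R 1.
So F validates K, D, T, S4; S5 would additionally require R to be Euclidean. The strongest is S4.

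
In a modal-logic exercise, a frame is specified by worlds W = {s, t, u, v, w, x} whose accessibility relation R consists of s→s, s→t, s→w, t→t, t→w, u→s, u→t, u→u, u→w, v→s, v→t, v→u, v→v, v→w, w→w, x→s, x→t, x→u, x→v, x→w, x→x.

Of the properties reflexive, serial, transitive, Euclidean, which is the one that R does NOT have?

Euclidean

Reflexive: yes — every world is R-related to itself.
Serial: yes — every world has a successor (e.g. s R s).
Transitive: yes — every two-step R-path is closed by a direct edge.
Euclidean: no — s R w and s R t, but not w R t.
Only Euclidean fails.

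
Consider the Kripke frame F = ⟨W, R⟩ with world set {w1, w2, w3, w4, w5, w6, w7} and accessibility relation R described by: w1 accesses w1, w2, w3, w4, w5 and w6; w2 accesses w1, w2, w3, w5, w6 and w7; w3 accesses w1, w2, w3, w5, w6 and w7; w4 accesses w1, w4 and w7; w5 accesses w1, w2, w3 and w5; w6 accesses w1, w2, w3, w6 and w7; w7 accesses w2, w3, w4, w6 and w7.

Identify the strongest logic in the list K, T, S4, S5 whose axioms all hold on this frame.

T

Reflexive (axiom T): yes — every world is R-related to itself.
Transitive (axiom 4): no — w1 R w2 and w2 R w7, but not w1 R w7.
Euclidean (axiom 5): no — w1 R w2 and w1 R w4, but not w2 R w4.
So F validates K, T; S4 would additionally require R to be transitive. The strongest is T.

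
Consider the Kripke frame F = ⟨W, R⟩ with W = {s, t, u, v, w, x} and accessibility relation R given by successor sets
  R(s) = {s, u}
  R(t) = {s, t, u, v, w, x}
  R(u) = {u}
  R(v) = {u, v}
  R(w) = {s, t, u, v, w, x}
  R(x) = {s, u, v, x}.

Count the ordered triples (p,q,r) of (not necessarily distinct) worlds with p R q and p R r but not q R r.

Enumerating: (s,u,s), (t,s,t), (t,s,v), (t,s,w), (t,s,x), (t,u,s), (t,u,t), (t,u,v), (t,u,w), (t,u,x), (t,v,s), (t,v,t), … and 27 more.
Total: 39.

39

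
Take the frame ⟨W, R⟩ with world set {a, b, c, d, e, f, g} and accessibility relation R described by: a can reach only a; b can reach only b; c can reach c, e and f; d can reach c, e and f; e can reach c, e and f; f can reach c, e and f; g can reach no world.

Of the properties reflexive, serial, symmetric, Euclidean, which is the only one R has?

Reflexive: no — d is not related to itself.
Serial: no — g has no R-successor.
Symmetric: no — d R c but not c R d.
Euclidean: yes — any two successors of a common world are R-related.
Only Euclidean holds.

Euclidean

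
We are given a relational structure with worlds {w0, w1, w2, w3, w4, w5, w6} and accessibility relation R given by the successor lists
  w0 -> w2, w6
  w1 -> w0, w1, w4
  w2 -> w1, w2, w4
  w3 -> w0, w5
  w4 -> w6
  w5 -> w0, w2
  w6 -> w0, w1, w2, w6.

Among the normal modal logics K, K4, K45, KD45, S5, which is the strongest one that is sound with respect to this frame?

K

Transitive (axiom 4): no — w0 R w2 and w2 R w1, but not w0 R w1.
Euclidean (axiom 5): no — w0 R w2 and w0 R w6, but not w2 R w6.
Serial (axiom D): yes — every world has a successor (e.g. w0 R w2).
Reflexive (axiom T): no — w0 is not related to itself.
So F validates K; K4 would additionally require R to be transitive. The strongest is K.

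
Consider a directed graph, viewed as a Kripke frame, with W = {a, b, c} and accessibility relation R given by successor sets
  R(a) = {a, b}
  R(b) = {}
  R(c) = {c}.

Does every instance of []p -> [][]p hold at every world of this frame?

Yes

By correspondence theory, 4 is valid on a frame iff R is transitive.
Transitive: yes — every two-step R-path is closed by a direct edge.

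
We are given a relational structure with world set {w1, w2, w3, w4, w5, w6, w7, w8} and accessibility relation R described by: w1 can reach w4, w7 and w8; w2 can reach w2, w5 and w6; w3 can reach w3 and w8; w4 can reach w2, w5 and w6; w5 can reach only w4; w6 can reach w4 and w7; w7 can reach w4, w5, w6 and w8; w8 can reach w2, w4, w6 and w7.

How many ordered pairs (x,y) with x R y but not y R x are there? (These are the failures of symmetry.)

12

Enumerating: (w1,w4), (w1,w7), (w1,w8), (w2,w5), (w2,w6), (w3,w8), (w4,w2), (w7,w4), (w7,w5), (w8,w2), (w8,w4), (w8,w6).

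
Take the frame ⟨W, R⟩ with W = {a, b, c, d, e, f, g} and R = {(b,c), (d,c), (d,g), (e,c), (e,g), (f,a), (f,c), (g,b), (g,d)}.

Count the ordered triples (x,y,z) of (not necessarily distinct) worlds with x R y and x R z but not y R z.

Enumerating: (b,c,c), (d,c,c), (d,c,g), (d,g,c), (d,g,g), (e,c,c), (e,c,g), (e,g,c), (e,g,g), (f,a,a), (f,a,c), (f,c,a), (f,c,c), (g,b,b), (g,b,d), (g,d,b), (g,d,d).

17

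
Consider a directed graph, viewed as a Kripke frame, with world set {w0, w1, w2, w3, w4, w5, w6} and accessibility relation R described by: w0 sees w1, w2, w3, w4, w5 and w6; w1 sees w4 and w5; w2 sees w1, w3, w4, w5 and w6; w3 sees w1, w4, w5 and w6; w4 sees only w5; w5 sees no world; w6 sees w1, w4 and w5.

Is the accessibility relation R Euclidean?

No

Euclidean: no — w0 R w1 and w0 R w2, but not w1 R w2.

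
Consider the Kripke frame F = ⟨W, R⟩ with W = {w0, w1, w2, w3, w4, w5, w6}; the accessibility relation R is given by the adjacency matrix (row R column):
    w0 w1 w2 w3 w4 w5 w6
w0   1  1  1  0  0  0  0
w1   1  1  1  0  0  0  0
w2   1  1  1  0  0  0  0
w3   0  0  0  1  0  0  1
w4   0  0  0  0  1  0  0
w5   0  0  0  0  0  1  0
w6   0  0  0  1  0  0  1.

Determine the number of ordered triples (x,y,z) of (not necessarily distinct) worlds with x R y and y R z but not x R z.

R is transitive; there are no such tuples.

0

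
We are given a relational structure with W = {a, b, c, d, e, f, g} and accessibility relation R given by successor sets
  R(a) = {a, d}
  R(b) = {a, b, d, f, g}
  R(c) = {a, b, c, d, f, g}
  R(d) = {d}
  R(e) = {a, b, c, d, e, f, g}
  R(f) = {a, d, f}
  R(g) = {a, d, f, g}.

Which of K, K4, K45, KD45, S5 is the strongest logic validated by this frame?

K4

Transitive (axiom 4): yes — every two-step R-path is closed by a direct edge.
Euclidean (axiom 5): no — b R a and b R f, but not a R f.
Serial (axiom D): yes — every world has a successor (e.g. a R a).
Reflexive (axiom T): yes — every world is R-related to itself.
So F validates K, K4; K45 would additionally require R to be Euclidean. The strongest is K4.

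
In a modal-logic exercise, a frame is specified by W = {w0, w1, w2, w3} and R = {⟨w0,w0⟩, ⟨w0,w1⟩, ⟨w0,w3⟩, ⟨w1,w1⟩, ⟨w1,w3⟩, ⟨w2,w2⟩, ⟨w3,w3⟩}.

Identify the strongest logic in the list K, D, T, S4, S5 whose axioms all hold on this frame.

Serial (axiom D): yes — every world has a successor (e.g. w0 R w0).
Reflexive (axiom T): yes — every world is R-related to itself.
Transitive (axiom 4): yes — every two-step R-path is closed by a direct edge.
Euclidean (axiom 5): no — w0 R w3 and w0 R w1, but not w3 R w1.
So F validates K, D, T, S4; S5 would additionally require R to be Euclidean. The strongest is S4.

S4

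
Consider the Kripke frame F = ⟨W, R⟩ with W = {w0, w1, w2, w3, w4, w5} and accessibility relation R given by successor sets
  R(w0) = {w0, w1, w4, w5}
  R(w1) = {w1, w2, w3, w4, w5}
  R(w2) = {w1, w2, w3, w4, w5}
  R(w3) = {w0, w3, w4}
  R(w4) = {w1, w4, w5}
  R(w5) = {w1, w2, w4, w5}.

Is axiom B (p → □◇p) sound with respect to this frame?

No

The schema B characterises exactly the symmetric frames.
Symmetric: no — w0 R w1 but not w1 R w0.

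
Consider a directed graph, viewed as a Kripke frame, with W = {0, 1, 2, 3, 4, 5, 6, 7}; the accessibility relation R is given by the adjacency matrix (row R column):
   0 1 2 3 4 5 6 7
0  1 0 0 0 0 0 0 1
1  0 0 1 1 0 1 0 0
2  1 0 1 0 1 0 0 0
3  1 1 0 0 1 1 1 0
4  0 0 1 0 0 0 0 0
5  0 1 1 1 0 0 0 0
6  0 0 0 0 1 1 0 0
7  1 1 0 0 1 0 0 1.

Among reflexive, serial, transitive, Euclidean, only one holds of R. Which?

serial

Reflexive: no — 1 is not related to itself.
Serial: yes — every world has a successor (e.g. 0 R 0).
Transitive: no — 0 R 7 and 7 R 1, but not 0 R 1.
Euclidean: no — 1 R 2 and 1 R 3, but not 2 R 3.
Only serial holds.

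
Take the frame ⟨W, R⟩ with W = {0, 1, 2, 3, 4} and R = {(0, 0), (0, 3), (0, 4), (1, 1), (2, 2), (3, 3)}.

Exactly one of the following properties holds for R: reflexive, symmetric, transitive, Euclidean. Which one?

transitive

Reflexive: no — 4 is not related to itself.
Symmetric: no — 0 R 3 but not 3 R 0.
Transitive: yes — every two-step R-path is closed by a direct edge.
Euclidean: no — 0 R 3 and 0 R 4, but not 3 R 4.
Only transitive holds.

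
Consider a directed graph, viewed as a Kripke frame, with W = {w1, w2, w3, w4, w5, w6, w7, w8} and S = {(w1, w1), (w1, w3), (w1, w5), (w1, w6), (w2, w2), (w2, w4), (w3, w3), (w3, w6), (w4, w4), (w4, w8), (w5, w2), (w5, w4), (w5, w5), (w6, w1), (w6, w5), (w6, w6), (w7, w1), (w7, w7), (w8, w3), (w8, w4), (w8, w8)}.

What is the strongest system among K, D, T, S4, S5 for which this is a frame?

T

Serial (axiom D): yes — every world has a successor (e.g. w1 S w1).
Reflexive (axiom T): yes — every world is S-related to itself.
Transitive (axiom 4): no — w1 S w5 and w5 S w2, but not w1 S w2.
Euclidean (axiom 5): no — w1 S w3 and w1 S w5, but not w3 S w5.
So F validates K, D, T; S4 would additionally require S to be transitive. The strongest is T.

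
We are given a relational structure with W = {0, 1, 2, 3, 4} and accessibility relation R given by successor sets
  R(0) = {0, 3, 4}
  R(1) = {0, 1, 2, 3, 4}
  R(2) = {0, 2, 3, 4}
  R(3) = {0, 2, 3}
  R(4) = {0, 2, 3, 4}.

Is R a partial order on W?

Reflexive: yes — every world is R-related to itself.
Transitive: no — 0 R 3 and 3 R 2, but not 0 R 2.
Antisymmetric: no — 0 R 3 and 3 R 0 with 0 ≠ 3.
So R is not a partial order.

No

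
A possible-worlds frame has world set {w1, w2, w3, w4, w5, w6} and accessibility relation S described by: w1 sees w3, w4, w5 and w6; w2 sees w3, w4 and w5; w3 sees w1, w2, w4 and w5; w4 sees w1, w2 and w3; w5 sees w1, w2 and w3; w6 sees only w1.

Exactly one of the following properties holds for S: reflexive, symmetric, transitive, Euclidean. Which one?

symmetric

Reflexive: no — w1 is not related to itself.
Symmetric: yes — every pair in S has its reverse in S.
Transitive: no — w1 S w3 and w3 S w2, but not w1 S w2.
Euclidean: no — w1 S w3 and w1 S w6, but not w3 S w6.
Only symmetric holds.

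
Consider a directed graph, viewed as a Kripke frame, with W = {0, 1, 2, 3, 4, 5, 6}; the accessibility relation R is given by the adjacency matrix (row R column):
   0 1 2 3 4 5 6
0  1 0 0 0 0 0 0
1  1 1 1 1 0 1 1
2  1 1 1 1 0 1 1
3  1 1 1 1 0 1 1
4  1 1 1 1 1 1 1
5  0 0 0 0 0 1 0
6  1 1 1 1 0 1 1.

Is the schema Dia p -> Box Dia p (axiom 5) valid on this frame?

By correspondence theory, 5 is valid on a frame iff R is Euclidean.
Euclidean: no — 1 R 0 and 1 R 2, but not 0 R 2.

No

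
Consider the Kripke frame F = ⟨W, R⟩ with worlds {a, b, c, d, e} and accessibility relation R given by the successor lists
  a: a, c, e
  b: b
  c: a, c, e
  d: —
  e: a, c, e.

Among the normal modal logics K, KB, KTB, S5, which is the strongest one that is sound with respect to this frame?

Symmetric (axiom B): yes — every pair in R has its reverse in R.
Reflexive (axiom T): no — d is not related to itself.
Euclidean (axiom 5): yes — any two successors of a common world are R-related.
So F validates K, KB; KTB would additionally require R to be reflexive. The strongest is KB.

KB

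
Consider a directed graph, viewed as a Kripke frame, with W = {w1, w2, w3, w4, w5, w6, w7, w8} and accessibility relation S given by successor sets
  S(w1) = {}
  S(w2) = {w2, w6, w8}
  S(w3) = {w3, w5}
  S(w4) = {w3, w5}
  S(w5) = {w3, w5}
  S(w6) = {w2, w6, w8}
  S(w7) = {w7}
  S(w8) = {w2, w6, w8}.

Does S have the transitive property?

Yes

Transitive: yes — every two-step S-path is closed by a direct edge.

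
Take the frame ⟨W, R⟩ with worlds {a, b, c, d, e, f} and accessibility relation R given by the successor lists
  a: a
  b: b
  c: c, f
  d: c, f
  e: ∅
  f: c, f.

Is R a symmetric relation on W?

Symmetric: no — d R c but not c R d.

No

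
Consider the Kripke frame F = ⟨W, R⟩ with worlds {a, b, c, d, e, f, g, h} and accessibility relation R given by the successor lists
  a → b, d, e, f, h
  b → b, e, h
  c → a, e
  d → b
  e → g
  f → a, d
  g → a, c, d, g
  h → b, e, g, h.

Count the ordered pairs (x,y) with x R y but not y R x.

Enumerating: (a,b), (a,d), (a,e), (a,h), (b,e), (c,a), (c,e), (d,b), (e,g), (f,d), (g,a), (g,c), (g,d), (h,e), (h,g).

15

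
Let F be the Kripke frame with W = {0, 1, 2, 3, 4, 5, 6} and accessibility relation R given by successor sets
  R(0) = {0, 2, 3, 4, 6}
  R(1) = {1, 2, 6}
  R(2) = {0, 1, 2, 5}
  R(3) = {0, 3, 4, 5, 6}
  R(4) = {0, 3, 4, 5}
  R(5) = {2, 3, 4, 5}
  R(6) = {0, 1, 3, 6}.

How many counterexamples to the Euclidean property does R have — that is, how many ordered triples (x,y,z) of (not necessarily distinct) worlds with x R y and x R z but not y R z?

Enumerating: (0,2,3), (0,2,4), (0,2,6), (0,3,2), (0,4,2), (0,4,6), (0,6,2), (0,6,4), (1,2,6), (1,6,2), (2,0,1), (2,0,5), … and 20 more.
Total: 32.

32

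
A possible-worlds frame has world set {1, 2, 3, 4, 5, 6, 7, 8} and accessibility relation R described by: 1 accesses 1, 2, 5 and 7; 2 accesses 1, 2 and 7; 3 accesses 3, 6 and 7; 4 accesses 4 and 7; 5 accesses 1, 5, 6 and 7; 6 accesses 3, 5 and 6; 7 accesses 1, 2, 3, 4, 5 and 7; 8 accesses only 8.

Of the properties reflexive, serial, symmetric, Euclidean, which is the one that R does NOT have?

Reflexive: yes — every world is R-related to itself.
Serial: yes — every world has a successor (e.g. 1 R 1).
Symmetric: yes — every pair in R has its reverse in R.
Euclidean: no — 1 R 2 and 1 R 5, but not 2 R 5.
Only Euclidean fails.

Euclidean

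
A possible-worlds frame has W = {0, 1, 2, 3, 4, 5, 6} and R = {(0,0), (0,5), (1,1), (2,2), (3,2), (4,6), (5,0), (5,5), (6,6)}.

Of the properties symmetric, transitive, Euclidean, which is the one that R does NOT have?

symmetric

Symmetric: no — 3 R 2 but not 2 R 3.
Transitive: yes — every two-step R-path is closed by a direct edge.
Euclidean: yes — any two successors of a common world are R-related.
Only symmetric fails.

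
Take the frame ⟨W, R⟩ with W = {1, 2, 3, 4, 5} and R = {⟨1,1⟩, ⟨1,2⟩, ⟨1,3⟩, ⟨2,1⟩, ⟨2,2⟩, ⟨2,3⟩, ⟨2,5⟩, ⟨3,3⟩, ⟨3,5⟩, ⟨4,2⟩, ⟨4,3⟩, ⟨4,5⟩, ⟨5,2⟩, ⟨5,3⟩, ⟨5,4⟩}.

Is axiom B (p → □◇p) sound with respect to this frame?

No

By correspondence theory, B is valid on a frame iff R is symmetric.
Symmetric: no — 1 R 3 but not 3 R 1.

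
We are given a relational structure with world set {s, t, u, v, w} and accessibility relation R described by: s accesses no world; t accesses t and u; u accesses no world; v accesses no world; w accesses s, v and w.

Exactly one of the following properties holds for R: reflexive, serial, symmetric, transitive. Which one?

Reflexive: no — s is not related to itself.
Serial: no — s has no R-successor.
Symmetric: no — t R u but not u R t.
Transitive: yes — every two-step R-path is closed by a direct edge.
Only transitive holds.

transitive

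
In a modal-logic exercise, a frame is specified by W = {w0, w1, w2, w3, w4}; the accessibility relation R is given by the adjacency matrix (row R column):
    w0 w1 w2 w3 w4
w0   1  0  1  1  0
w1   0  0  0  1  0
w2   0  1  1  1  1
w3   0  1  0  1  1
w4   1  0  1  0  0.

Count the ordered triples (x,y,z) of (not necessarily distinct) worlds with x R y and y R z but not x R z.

13

Enumerating: (w0,w2,w1), (w0,w2,w4), (w0,w3,w1), (w0,w3,w4), (w1,w3,w1), (w1,w3,w4), (w2,w4,w0), (w3,w4,w0), (w3,w4,w2), (w4,w0,w3), (w4,w2,w1), (w4,w2,w3), (w4,w2,w4).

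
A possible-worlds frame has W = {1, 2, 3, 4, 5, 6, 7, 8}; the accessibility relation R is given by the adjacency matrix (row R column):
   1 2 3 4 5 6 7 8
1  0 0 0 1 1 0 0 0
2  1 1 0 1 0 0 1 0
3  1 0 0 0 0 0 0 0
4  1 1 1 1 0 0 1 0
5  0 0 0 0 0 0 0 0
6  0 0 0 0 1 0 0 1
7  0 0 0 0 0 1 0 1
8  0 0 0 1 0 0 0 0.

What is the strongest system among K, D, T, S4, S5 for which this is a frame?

K

Serial (axiom D): no — 5 has no R-successor.
Reflexive (axiom T): no — 1 is not related to itself.
Transitive (axiom 4): no — 1 R 4 and 4 R 2, but not 1 R 2.
Euclidean (axiom 5): no — 1 R 4 and 1 R 5, but not 4 R 5.
So F validates K; D would additionally require R to be serial. The strongest is K.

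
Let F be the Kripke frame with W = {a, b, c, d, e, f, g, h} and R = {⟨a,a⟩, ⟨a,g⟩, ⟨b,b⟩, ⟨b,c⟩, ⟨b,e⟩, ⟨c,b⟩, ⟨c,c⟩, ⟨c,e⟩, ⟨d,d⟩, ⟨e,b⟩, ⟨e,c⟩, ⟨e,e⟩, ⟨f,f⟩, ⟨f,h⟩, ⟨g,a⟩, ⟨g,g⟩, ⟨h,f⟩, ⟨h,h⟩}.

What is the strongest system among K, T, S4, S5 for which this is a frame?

S5

Reflexive (axiom T): yes — every world is R-related to itself.
Transitive (axiom 4): yes — every two-step R-path is closed by a direct edge.
Euclidean (axiom 5): yes — any two successors of a common world are R-related.
So F validates K, T, S4, S5. The strongest is S5.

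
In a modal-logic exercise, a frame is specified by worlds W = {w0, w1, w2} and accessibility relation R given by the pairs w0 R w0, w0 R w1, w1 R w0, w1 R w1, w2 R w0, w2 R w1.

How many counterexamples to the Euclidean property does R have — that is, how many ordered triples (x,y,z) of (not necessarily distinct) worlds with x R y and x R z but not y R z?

0

R is Euclidean; there are no such tuples.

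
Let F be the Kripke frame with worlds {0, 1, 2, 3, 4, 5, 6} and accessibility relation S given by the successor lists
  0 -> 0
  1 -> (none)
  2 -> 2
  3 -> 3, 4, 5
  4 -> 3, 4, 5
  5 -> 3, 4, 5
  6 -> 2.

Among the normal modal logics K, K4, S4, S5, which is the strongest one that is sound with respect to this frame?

Transitive (axiom 4): yes — every two-step S-path is closed by a direct edge.
Reflexive (axiom T): no — 1 is not related to itself.
Euclidean (axiom 5): yes — any two successors of a common world are S-related.
So F validates K, K4; S4 would additionally require S to be reflexive. The strongest is K4.

K4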